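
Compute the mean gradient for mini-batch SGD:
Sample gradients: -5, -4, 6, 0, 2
Average gradient = -0.2

Average = (1/5)(-5 + -4 + 6 + 0 + 2) = -1/5 = -0.2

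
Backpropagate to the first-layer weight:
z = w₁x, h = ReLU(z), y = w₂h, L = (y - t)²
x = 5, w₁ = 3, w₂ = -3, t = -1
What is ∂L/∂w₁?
∂L/∂w₁ = 1320

Forward pass:
z = w₁x = 3×5 = 15
h = ReLU(15) = 15
y = w₂h = -3×15 = -45

Backward pass:
∂L/∂y = 2(y - t) = 2(-45 - -1) = -88
∂y/∂h = w₂ = -3
∂h/∂z = 1 (ReLU derivative)
∂z/∂w₁ = x = 5

∂L/∂w₁ = -88 × -3 × 1 × 5 = 1320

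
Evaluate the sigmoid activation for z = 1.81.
0.8594

sigmoid(1.81) = 1/(1 + e^(-1.81)) = 1/(1 + 0.1637) = 0.8594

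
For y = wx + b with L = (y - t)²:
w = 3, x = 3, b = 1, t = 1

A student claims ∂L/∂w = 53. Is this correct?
Incorrect

y = (3)(3) + 1 = 10
∂L/∂y = 2(y - t) = 2(10 - 1) = 18
∂y/∂w = x = 3
∂L/∂w = 18 × 3 = 54

Claimed value: 53
Incorrect: The correct gradient is 54.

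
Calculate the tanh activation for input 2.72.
0.9914

tanh(2.72) = (e^(2.72) - e^(-2.72))/(e^(2.72) + e^(-2.72)) = 0.9914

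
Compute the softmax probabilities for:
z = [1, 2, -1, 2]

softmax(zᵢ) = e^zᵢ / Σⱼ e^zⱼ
p = [0.1522, 0.4136, 0.0206, 0.4136]

exp(z) = [2.718, 7.389, 0.3679, 7.389]
Sum = 17.86
p = [0.1522, 0.4136, 0.0206, 0.4136]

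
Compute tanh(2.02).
0.9654

tanh(2.02) = (e^(2.02) - e^(-2.02))/(e^(2.02) + e^(-2.02)) = 0.9654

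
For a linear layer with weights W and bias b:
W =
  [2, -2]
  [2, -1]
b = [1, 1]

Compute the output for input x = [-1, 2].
y = [-5, -3]

Wx = [2×-1 + -2×2, 2×-1 + -1×2]
   = [-6, -4]
y = Wx + b = [-6 + 1, -4 + 1] = [-5, -3]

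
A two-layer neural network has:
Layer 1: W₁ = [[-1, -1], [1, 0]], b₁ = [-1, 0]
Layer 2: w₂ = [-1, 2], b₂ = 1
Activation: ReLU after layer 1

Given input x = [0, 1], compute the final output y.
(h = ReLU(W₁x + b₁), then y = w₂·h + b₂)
y = 1

Layer 1 pre-activation: z₁ = [-2, 0]
After ReLU: h = [0, 0]
Layer 2 output: y = -1×0 + 2×0 + 1 = 1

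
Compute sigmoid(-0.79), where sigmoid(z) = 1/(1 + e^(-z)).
0.3122

sigmoid(-0.79) = 1/(1 + e^(0.79)) = 1/(1 + 2.203) = 0.3122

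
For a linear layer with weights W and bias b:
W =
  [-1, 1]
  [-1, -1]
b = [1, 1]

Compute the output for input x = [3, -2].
y = [-4, 0]

Wx = [-1×3 + 1×-2, -1×3 + -1×-2]
   = [-5, -1]
y = Wx + b = [-5 + 1, -1 + 1] = [-4, 0]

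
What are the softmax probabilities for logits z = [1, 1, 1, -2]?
p = [0.3279, 0.3279, 0.3279, 0.0163]

exp(z) = [2.718, 2.718, 2.718, 0.1353]
Sum = 8.29
p = [0.3279, 0.3279, 0.3279, 0.0163]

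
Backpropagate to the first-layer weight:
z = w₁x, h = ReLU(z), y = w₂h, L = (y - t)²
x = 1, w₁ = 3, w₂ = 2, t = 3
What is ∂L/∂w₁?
∂L/∂w₁ = 12

Forward pass:
z = w₁x = 3×1 = 3
h = ReLU(3) = 3
y = w₂h = 2×3 = 6

Backward pass:
∂L/∂y = 2(y - t) = 2(6 - 3) = 6
∂y/∂h = w₂ = 2
∂h/∂z = 1 (ReLU derivative)
∂z/∂w₁ = x = 1

∂L/∂w₁ = 6 × 2 × 1 × 1 = 12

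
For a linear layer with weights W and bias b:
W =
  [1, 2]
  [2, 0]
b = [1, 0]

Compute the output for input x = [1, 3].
y = [8, 2]

Wx = [1×1 + 2×3, 2×1 + 0×3]
   = [7, 2]
y = Wx + b = [7 + 1, 2 + 0] = [8, 2]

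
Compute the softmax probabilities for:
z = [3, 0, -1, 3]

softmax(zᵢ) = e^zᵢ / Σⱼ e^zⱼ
p = [0.4835, 0.0241, 0.0089, 0.4835]

exp(z) = [20.09, 1, 0.3679, 20.09]
Sum = 41.54
p = [0.4835, 0.0241, 0.0089, 0.4835]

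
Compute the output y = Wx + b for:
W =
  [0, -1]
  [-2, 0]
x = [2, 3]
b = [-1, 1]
y = [-4, -3]

Wx = [0×2 + -1×3, -2×2 + 0×3]
   = [-3, -4]
y = Wx + b = [-3 + -1, -4 + 1] = [-4, -3]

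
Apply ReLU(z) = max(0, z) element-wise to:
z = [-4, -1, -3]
h = [0, 0, 0]

ReLU applied element-wise: max(0,-4)=0, max(0,-1)=0, max(0,-3)=0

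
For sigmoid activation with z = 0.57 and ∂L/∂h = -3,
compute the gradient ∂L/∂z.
∂L/∂z = -0.6922

σ(0.57) = 0.6388
σ'(0.57) = σ(0.57)(1 - σ(0.57)) = 0.6388 × 0.3612 = 0.2307
∂L/∂z = ∂L/∂h · σ'(z) = -3 × 0.2307 = -0.6922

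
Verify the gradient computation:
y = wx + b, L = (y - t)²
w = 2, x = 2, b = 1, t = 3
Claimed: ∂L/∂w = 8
Correct

y = (2)(2) + 1 = 5
∂L/∂y = 2(y - t) = 2(5 - 3) = 4
∂y/∂w = x = 2
∂L/∂w = 4 × 2 = 8

Claimed value: 8
Correct: The correct gradient is 8.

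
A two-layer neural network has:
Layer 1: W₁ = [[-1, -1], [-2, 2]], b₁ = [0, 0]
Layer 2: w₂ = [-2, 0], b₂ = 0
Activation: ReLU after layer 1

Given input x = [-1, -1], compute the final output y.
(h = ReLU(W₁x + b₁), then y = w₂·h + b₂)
y = -4

Layer 1 pre-activation: z₁ = [2, 0]
After ReLU: h = [2, 0]
Layer 2 output: y = -2×2 + 0×0 + 0 = -4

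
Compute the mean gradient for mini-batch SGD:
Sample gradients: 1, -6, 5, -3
Average gradient = -0.75

Average = (1/4)(1 + -6 + 5 + -3) = -3/4 = -0.75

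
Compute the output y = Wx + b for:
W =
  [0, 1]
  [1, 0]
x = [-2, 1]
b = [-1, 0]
y = [0, -2]

Wx = [0×-2 + 1×1, 1×-2 + 0×1]
   = [1, -2]
y = Wx + b = [1 + -1, -2 + 0] = [0, -2]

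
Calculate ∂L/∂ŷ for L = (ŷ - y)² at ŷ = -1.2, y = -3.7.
∂L/∂ŷ = 5.0

∂L/∂ŷ = 2(ŷ - y) = 2(-1.2 - -3.7) = 2(2.5) = 5.0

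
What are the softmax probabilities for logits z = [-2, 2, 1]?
p = [0.0132, 0.7214, 0.2654]

exp(z) = [0.1353, 7.389, 2.718]
Sum = 10.24
p = [0.0132, 0.7214, 0.2654]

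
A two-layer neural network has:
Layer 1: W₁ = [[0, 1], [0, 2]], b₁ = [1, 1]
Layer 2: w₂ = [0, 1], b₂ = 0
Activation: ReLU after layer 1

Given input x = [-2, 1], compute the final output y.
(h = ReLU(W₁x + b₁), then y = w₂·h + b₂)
y = 3

Layer 1 pre-activation: z₁ = [2, 3]
After ReLU: h = [2, 3]
Layer 2 output: y = 0×2 + 1×3 + 0 = 3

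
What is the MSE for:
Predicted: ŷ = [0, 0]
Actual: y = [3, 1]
MSE = 5

MSE = (1/2)((0-3)² + (0-1)²) = (1/2)(9 + 1) = 5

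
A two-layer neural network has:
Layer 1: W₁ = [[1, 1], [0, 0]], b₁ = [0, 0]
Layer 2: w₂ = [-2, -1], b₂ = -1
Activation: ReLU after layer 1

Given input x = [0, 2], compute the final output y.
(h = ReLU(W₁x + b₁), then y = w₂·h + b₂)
y = -5

Layer 1 pre-activation: z₁ = [2, 0]
After ReLU: h = [2, 0]
Layer 2 output: y = -2×2 + -1×0 + -1 = -5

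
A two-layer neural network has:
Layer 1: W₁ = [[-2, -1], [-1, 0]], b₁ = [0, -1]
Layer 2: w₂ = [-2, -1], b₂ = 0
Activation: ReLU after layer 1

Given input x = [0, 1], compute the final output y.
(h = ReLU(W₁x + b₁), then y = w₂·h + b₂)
y = 0

Layer 1 pre-activation: z₁ = [-1, -1]
After ReLU: h = [0, 0]
Layer 2 output: y = -2×0 + -1×0 + 0 = 0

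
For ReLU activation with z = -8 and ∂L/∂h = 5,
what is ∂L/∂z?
∂L/∂z = 0

h = ReLU(-8) = 0
Since z < 0: ∂h/∂z = 0
∂L/∂z = ∂L/∂h · ∂h/∂z = 5 × 0 = 0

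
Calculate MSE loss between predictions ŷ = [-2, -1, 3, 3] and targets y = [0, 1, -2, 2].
MSE = 8.5

MSE = (1/4)((-2-0)² + (-1-1)² + (3--2)² + (3-2)²) = (1/4)(4 + 4 + 25 + 1) = 8.5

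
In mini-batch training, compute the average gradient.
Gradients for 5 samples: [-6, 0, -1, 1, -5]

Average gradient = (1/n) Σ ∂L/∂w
Average gradient = -2.2

Average = (1/5)(-6 + 0 + -1 + 1 + -5) = -11/5 = -2.2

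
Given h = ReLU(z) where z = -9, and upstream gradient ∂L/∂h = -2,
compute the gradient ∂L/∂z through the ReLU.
∂L/∂z = 0

h = ReLU(-9) = 0
Since z < 0: ∂h/∂z = 0
∂L/∂z = ∂L/∂h · ∂h/∂z = -2 × 0 = 0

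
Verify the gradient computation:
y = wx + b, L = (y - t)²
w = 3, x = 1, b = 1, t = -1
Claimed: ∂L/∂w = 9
Incorrect

y = (3)(1) + 1 = 4
∂L/∂y = 2(y - t) = 2(4 - -1) = 10
∂y/∂w = x = 1
∂L/∂w = 10 × 1 = 10

Claimed value: 9
Incorrect: The correct gradient is 10.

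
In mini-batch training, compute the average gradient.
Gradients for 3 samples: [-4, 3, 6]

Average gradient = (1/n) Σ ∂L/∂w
Average gradient = 1.667

Average = (1/3)(-4 + 3 + 6) = 5/3 = 1.667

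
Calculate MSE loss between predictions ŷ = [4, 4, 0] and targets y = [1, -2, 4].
MSE = 20.33

MSE = (1/3)((4-1)² + (4--2)² + (0-4)²) = (1/3)(9 + 36 + 16) = 20.33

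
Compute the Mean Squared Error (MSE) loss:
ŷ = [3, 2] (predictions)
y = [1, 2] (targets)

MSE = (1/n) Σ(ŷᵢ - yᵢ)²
MSE = 2

MSE = (1/2)((3-1)² + (2-2)²) = (1/2)(4 + 0) = 2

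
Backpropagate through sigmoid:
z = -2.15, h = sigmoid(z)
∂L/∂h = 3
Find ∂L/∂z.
∂L/∂z = 0.2803

σ(-2.15) = 0.1043
σ'(-2.15) = σ(-2.15)(1 - σ(-2.15)) = 0.1043 × 0.8957 = 0.09345
∂L/∂z = ∂L/∂h · σ'(z) = 3 × 0.09345 = 0.2803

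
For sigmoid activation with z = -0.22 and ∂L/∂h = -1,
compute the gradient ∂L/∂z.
∂L/∂z = -0.247

σ(-0.22) = 0.4452
σ'(-0.22) = σ(-0.22)(1 - σ(-0.22)) = 0.4452 × 0.5548 = 0.247
∂L/∂z = ∂L/∂h · σ'(z) = -1 × 0.247 = -0.247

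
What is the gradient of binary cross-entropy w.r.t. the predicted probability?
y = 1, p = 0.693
∂L/∂p = -1.443

∂L/∂p = -y/p + (1-y)/(1-p) = -1/0.693 + 0 = -1.443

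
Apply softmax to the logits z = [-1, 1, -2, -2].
p = [0.1096, 0.8098, 0.0403, 0.0403]

exp(z) = [0.3679, 2.718, 0.1353, 0.1353]
Sum = 3.357
p = [0.1096, 0.8098, 0.0403, 0.0403]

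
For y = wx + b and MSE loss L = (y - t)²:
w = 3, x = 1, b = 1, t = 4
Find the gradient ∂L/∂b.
∂L/∂b = 0

y = wx + b = (3)(1) + 1 = 4
∂L/∂y = 2(y - t) = 2(4 - 4) = 0
∂y/∂b = 1
∂L/∂b = ∂L/∂y · ∂y/∂b = 0 × 1 = 0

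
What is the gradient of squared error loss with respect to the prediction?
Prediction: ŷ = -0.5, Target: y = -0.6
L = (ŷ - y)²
∂L/∂ŷ = 0.2

∂L/∂ŷ = 2(ŷ - y) = 2(-0.5 - -0.6) = 2(0.1) = 0.2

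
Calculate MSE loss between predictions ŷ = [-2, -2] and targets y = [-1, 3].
MSE = 13

MSE = (1/2)((-2--1)² + (-2-3)²) = (1/2)(1 + 25) = 13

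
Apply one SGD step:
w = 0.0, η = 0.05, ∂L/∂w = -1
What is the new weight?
w_new = 0.05

w_new = w - η·∂L/∂w = 0.0 - 0.05×(-1) = 0.0 - (-0.05) = 0.05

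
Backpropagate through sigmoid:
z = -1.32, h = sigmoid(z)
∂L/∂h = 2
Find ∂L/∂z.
∂L/∂z = 0.3327

σ(-1.32) = 0.2108
σ'(-1.32) = σ(-1.32)(1 - σ(-1.32)) = 0.2108 × 0.7892 = 0.1664
∂L/∂z = ∂L/∂h · σ'(z) = 2 × 0.1664 = 0.3327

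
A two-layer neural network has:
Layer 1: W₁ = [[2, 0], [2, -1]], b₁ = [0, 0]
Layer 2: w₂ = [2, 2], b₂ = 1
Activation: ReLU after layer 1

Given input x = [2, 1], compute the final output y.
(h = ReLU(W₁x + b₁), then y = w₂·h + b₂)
y = 15

Layer 1 pre-activation: z₁ = [4, 3]
After ReLU: h = [4, 3]
Layer 2 output: y = 2×4 + 2×3 + 1 = 15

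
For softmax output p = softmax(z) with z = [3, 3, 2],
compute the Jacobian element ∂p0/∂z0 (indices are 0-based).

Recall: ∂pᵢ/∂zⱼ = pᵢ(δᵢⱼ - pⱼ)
∂p0/∂z0 = 0.244

p = softmax(z) = [0.4223, 0.4223, 0.1554]
p0 = 0.4223

∂p0/∂z0 = p0(1 - p0) = 0.4223 × (1 - 0.4223) = 0.244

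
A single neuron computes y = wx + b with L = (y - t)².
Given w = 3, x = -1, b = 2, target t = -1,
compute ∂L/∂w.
∂L/∂w = 0

y = wx + b = (3)(-1) + 2 = -1
∂L/∂y = 2(y - t) = 2(-1 - -1) = 0
∂y/∂w = x = -1
∂L/∂w = ∂L/∂y · ∂y/∂w = 0 × -1 = 0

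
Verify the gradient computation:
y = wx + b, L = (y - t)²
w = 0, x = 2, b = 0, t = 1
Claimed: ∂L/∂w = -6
Incorrect

y = (0)(2) + 0 = 0
∂L/∂y = 2(y - t) = 2(0 - 1) = -2
∂y/∂w = x = 2
∂L/∂w = -2 × 2 = -4

Claimed value: -6
Incorrect: The correct gradient is -4.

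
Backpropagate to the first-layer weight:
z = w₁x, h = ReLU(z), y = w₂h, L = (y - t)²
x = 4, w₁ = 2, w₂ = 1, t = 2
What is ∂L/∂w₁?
∂L/∂w₁ = 48

Forward pass:
z = w₁x = 2×4 = 8
h = ReLU(8) = 8
y = w₂h = 1×8 = 8

Backward pass:
∂L/∂y = 2(y - t) = 2(8 - 2) = 12
∂y/∂h = w₂ = 1
∂h/∂z = 1 (ReLU derivative)
∂z/∂w₁ = x = 4

∂L/∂w₁ = 12 × 1 × 1 × 4 = 48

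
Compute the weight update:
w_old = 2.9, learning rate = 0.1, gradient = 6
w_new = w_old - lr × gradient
w_new = 2.3

w_new = w - η·∂L/∂w = 2.9 - 0.1×(6) = 2.9 - (0.6) = 2.3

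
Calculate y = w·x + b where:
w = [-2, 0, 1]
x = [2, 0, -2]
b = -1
y = -7

y = (-2)(2) + (0)(0) + (1)(-2) + -1 = -7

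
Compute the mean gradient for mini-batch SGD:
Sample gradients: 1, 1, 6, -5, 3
Average gradient = 1.2

Average = (1/5)(1 + 1 + 6 + -5 + 3) = 6/5 = 1.2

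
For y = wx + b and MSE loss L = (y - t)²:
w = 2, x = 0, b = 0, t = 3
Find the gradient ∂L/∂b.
∂L/∂b = -6

y = wx + b = (2)(0) + 0 = 0
∂L/∂y = 2(y - t) = 2(0 - 3) = -6
∂y/∂b = 1
∂L/∂b = ∂L/∂y · ∂y/∂b = -6 × 1 = -6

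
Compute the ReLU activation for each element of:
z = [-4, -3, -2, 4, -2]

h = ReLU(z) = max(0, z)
h = [0, 0, 0, 4, 0]

ReLU applied element-wise: max(0,-4)=0, max(0,-3)=0, max(0,-2)=0, max(0,4)=4, max(0,-2)=0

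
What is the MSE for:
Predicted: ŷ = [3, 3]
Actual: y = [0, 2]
MSE = 5

MSE = (1/2)((3-0)² + (3-2)²) = (1/2)(9 + 1) = 5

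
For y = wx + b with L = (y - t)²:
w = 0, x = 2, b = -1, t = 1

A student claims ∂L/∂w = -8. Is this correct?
Correct

y = (0)(2) + -1 = -1
∂L/∂y = 2(y - t) = 2(-1 - 1) = -4
∂y/∂w = x = 2
∂L/∂w = -4 × 2 = -8

Claimed value: -8
Correct: The correct gradient is -8.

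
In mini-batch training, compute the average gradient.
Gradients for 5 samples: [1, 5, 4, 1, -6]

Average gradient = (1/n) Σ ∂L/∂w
Average gradient = 1

Average = (1/5)(1 + 5 + 4 + 1 + -6) = 5/5 = 1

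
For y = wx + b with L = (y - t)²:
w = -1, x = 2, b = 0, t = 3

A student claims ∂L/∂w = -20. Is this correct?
Correct

y = (-1)(2) + 0 = -2
∂L/∂y = 2(y - t) = 2(-2 - 3) = -10
∂y/∂w = x = 2
∂L/∂w = -10 × 2 = -20

Claimed value: -20
Correct: The correct gradient is -20.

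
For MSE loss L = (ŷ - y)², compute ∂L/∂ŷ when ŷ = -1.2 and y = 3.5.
∂L/∂ŷ = -9.4

∂L/∂ŷ = 2(ŷ - y) = 2(-1.2 - 3.5) = 2(-4.7) = -9.4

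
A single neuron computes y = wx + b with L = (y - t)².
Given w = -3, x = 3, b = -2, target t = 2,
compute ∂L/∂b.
∂L/∂b = -26

y = wx + b = (-3)(3) + -2 = -11
∂L/∂y = 2(y - t) = 2(-11 - 2) = -26
∂y/∂b = 1
∂L/∂b = ∂L/∂y · ∂y/∂b = -26 × 1 = -26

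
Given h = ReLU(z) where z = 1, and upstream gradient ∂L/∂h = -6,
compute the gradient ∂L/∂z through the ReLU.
∂L/∂z = -6

h = ReLU(1) = 1
Since z > 0: ∂h/∂z = 1
∂L/∂z = ∂L/∂h · ∂h/∂z = -6 × 1 = -6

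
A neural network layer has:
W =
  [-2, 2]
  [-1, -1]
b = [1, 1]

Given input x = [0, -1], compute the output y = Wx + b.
y = [-1, 2]

Wx = [-2×0 + 2×-1, -1×0 + -1×-1]
   = [-2, 1]
y = Wx + b = [-2 + 1, 1 + 1] = [-1, 2]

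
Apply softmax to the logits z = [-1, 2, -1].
p = [0.0453, 0.9094, 0.0453]

exp(z) = [0.3679, 7.389, 0.3679]
Sum = 8.125
p = [0.0453, 0.9094, 0.0453]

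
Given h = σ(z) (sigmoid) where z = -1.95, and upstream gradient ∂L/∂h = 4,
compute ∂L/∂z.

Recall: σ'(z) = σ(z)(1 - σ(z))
∂L/∂z = 0.4362

σ(-1.95) = 0.1246
σ'(-1.95) = σ(-1.95)(1 - σ(-1.95)) = 0.1246 × 0.8754 = 0.109
∂L/∂z = ∂L/∂h · σ'(z) = 4 × 0.109 = 0.4362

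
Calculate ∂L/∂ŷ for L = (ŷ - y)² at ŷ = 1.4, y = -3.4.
∂L/∂ŷ = 9.6

∂L/∂ŷ = 2(ŷ - y) = 2(1.4 - -3.4) = 2(4.8) = 9.6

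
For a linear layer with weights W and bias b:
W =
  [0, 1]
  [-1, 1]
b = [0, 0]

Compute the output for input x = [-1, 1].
y = [1, 2]

Wx = [0×-1 + 1×1, -1×-1 + 1×1]
   = [1, 2]
y = Wx + b = [1 + 0, 2 + 0] = [1, 2]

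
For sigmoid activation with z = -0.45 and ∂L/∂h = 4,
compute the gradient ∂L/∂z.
∂L/∂z = 0.951

σ(-0.45) = 0.3894
σ'(-0.45) = σ(-0.45)(1 - σ(-0.45)) = 0.3894 × 0.6106 = 0.2378
∂L/∂z = ∂L/∂h · σ'(z) = 4 × 0.2378 = 0.951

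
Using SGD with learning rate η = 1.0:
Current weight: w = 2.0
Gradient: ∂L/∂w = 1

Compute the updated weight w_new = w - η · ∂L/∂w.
w_new = 1

w_new = w - η·∂L/∂w = 2.0 - 1.0×(1) = 2.0 - (1) = 1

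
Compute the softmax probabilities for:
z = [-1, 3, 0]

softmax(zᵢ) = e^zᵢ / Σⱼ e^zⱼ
p = [0.0171, 0.9362, 0.0466]

exp(z) = [0.3679, 20.09, 1]
Sum = 21.45
p = [0.0171, 0.9362, 0.0466]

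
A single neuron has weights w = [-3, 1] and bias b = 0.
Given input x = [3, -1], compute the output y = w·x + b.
y = -10

y = (-3)(3) + (1)(-1) + 0 = -10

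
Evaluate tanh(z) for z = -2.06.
-0.968

tanh(-2.06) = (e^(-2.06) - e^(2.06))/(e^(-2.06) + e^(2.06)) = -0.968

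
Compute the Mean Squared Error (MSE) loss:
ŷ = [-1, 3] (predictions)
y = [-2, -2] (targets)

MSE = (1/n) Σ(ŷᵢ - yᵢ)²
MSE = 13

MSE = (1/2)((-1--2)² + (3--2)²) = (1/2)(1 + 25) = 13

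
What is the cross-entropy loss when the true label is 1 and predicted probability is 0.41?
L = 0.8916

L = -1·log(0.41) - 0·log(0.59) = -log(0.41) = 0.8916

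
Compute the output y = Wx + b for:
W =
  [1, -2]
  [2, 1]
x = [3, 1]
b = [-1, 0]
y = [0, 7]

Wx = [1×3 + -2×1, 2×3 + 1×1]
   = [1, 7]
y = Wx + b = [1 + -1, 7 + 0] = [0, 7]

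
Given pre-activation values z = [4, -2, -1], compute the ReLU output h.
h = [4, 0, 0]

ReLU applied element-wise: max(0,4)=4, max(0,-2)=0, max(0,-1)=0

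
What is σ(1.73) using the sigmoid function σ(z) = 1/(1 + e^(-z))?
0.8494

sigmoid(1.73) = 1/(1 + e^(-1.73)) = 1/(1 + 0.1773) = 0.8494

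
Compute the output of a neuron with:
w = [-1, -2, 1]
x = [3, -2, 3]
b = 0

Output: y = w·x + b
y = 4

y = (-1)(3) + (-2)(-2) + (1)(3) + 0 = 4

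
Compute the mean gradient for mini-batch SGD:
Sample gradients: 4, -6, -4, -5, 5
Average gradient = -1.2

Average = (1/5)(4 + -6 + -4 + -5 + 5) = -6/5 = -1.2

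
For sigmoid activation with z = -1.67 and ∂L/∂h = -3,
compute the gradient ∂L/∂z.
∂L/∂z = -0.4

σ(-1.67) = 0.1584
σ'(-1.67) = σ(-1.67)(1 - σ(-1.67)) = 0.1584 × 0.8416 = 0.1333
∂L/∂z = ∂L/∂h · σ'(z) = -3 × 0.1333 = -0.4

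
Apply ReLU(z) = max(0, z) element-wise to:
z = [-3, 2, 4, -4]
h = [0, 2, 4, 0]

ReLU applied element-wise: max(0,-3)=0, max(0,2)=2, max(0,4)=4, max(0,-4)=0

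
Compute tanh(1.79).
0.9458

tanh(1.79) = (e^(1.79) - e^(-1.79))/(e^(1.79) + e^(-1.79)) = 0.9458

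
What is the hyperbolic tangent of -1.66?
-0.9302

tanh(-1.66) = (e^(-1.66) - e^(1.66))/(e^(-1.66) + e^(1.66)) = -0.9302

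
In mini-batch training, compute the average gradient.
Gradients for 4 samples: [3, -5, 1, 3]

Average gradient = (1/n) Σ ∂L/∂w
Average gradient = 0.5

Average = (1/4)(3 + -5 + 1 + 3) = 2/4 = 0.5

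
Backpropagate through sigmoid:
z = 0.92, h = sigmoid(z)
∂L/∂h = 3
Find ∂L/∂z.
∂L/∂z = 0.6113

σ(0.92) = 0.715
σ'(0.92) = σ(0.92)(1 - σ(0.92)) = 0.715 × 0.285 = 0.2038
∂L/∂z = ∂L/∂h · σ'(z) = 3 × 0.2038 = 0.6113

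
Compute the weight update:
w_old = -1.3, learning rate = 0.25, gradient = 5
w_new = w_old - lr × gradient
w_new = -2.55

w_new = w - η·∂L/∂w = -1.3 - 0.25×(5) = -1.3 - (1.25) = -2.55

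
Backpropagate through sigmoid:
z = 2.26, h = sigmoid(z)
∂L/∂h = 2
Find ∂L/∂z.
∂L/∂z = 0.1711

σ(2.26) = 0.9055
σ'(2.26) = σ(2.26)(1 - σ(2.26)) = 0.9055 × 0.09449 = 0.08556
∂L/∂z = ∂L/∂h · σ'(z) = 2 × 0.08556 = 0.1711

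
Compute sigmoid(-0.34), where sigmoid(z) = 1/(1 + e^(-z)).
0.4158

sigmoid(-0.34) = 1/(1 + e^(0.34)) = 1/(1 + 1.405) = 0.4158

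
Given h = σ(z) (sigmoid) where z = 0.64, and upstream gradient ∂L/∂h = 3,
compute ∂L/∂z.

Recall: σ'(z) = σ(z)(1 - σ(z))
∂L/∂z = 0.6782

σ(0.64) = 0.6548
σ'(0.64) = σ(0.64)(1 - σ(0.64)) = 0.6548 × 0.3452 = 0.2261
∂L/∂z = ∂L/∂h · σ'(z) = 3 × 0.2261 = 0.6782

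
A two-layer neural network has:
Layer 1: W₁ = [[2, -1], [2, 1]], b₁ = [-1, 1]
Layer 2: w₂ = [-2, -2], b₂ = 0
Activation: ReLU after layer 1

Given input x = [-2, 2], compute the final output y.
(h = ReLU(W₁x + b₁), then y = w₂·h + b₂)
y = 0

Layer 1 pre-activation: z₁ = [-7, -1]
After ReLU: h = [0, 0]
Layer 2 output: y = -2×0 + -2×0 + 0 = 0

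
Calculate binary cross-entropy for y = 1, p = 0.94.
L = 0.06188

L = -1·log(0.94) - 0·log(0.06) = -log(0.94) = 0.06188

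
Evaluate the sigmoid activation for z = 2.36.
0.9137

sigmoid(2.36) = 1/(1 + e^(-2.36)) = 1/(1 + 0.09442) = 0.9137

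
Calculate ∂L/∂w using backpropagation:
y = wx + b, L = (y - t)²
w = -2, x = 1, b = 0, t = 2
∂L/∂w = -8

y = wx + b = (-2)(1) + 0 = -2
∂L/∂y = 2(y - t) = 2(-2 - 2) = -8
∂y/∂w = x = 1
∂L/∂w = ∂L/∂y · ∂y/∂w = -8 × 1 = -8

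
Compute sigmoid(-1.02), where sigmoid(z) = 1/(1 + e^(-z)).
0.265

sigmoid(-1.02) = 1/(1 + e^(1.02)) = 1/(1 + 2.773) = 0.265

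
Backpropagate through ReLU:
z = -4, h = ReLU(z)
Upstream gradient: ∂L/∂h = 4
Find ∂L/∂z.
∂L/∂z = 0

h = ReLU(-4) = 0
Since z < 0: ∂h/∂z = 0
∂L/∂z = ∂L/∂h · ∂h/∂z = 4 × 0 = 0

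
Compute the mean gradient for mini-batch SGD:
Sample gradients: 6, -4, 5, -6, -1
Average gradient = 0

Average = (1/5)(6 + -4 + 5 + -6 + -1) = 0/5 = 0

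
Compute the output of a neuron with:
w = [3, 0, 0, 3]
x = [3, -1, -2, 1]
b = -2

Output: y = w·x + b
y = 10

y = (3)(3) + (0)(-1) + (0)(-2) + (3)(1) + -2 = 10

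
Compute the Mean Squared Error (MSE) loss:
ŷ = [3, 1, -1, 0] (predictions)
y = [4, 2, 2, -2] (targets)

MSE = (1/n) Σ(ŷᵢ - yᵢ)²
MSE = 3.75

MSE = (1/4)((3-4)² + (1-2)² + (-1-2)² + (0--2)²) = (1/4)(1 + 1 + 9 + 4) = 3.75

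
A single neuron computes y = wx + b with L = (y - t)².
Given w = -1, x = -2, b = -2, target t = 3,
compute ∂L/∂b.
∂L/∂b = -6

y = wx + b = (-1)(-2) + -2 = 0
∂L/∂y = 2(y - t) = 2(0 - 3) = -6
∂y/∂b = 1
∂L/∂b = ∂L/∂y · ∂y/∂b = -6 × 1 = -6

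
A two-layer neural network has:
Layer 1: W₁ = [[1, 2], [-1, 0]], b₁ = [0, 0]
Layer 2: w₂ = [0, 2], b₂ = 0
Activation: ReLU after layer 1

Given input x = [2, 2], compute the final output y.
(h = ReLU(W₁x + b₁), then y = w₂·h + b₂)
y = 0

Layer 1 pre-activation: z₁ = [6, -2]
After ReLU: h = [6, 0]
Layer 2 output: y = 0×6 + 2×0 + 0 = 0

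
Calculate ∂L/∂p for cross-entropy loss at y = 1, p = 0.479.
∂L/∂p = -2.088

∂L/∂p = -y/p + (1-y)/(1-p) = -1/0.479 + 0 = -2.088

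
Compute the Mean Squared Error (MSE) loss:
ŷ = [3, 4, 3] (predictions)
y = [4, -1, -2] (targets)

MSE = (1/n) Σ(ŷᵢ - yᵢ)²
MSE = 17

MSE = (1/3)((3-4)² + (4--1)² + (3--2)²) = (1/3)(1 + 25 + 25) = 17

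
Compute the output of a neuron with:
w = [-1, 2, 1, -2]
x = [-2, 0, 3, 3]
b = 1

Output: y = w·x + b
y = 0

y = (-1)(-2) + (2)(0) + (1)(3) + (-2)(3) + 1 = 0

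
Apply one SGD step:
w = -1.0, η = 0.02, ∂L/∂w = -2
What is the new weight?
w_new = -0.96

w_new = w - η·∂L/∂w = -1.0 - 0.02×(-2) = -1.0 - (-0.04) = -0.96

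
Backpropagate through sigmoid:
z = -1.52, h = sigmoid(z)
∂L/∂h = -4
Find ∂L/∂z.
∂L/∂z = -0.589

σ(-1.52) = 0.1795
σ'(-1.52) = σ(-1.52)(1 - σ(-1.52)) = 0.1795 × 0.8205 = 0.1473
∂L/∂z = ∂L/∂h · σ'(z) = -4 × 0.1473 = -0.589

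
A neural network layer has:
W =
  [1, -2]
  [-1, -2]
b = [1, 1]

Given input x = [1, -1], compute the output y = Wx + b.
y = [4, 2]

Wx = [1×1 + -2×-1, -1×1 + -2×-1]
   = [3, 1]
y = Wx + b = [3 + 1, 1 + 1] = [4, 2]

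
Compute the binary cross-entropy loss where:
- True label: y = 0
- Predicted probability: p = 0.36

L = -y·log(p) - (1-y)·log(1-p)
L = 0.4463

L = -0·log(0.36) - 1·log(0.64) = -log(0.64) = 0.4463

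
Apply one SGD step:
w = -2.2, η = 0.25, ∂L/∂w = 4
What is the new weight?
w_new = -3.2

w_new = w - η·∂L/∂w = -2.2 - 0.25×(4) = -2.2 - (1) = -3.2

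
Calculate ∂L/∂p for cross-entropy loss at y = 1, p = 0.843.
∂L/∂p = -1.186

∂L/∂p = -y/p + (1-y)/(1-p) = -1/0.843 + 0 = -1.186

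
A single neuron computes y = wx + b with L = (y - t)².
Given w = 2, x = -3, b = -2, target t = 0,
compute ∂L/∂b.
∂L/∂b = -16

y = wx + b = (2)(-3) + -2 = -8
∂L/∂y = 2(y - t) = 2(-8 - 0) = -16
∂y/∂b = 1
∂L/∂b = ∂L/∂y · ∂y/∂b = -16 × 1 = -16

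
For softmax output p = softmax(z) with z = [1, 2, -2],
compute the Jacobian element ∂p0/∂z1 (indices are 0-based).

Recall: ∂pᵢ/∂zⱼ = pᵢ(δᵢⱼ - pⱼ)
∂p0/∂z1 = -0.1915

p = softmax(z) = [0.2654, 0.7214, 0.01321]
p0 = 0.2654, p1 = 0.7214

∂p0/∂z1 = -p0 × p1 = -0.2654 × 0.7214 = -0.1915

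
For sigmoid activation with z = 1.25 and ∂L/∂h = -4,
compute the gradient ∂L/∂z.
∂L/∂z = -0.6924

σ(1.25) = 0.7773
σ'(1.25) = σ(1.25)(1 - σ(1.25)) = 0.7773 × 0.2227 = 0.1731
∂L/∂z = ∂L/∂h · σ'(z) = -4 × 0.1731 = -0.6924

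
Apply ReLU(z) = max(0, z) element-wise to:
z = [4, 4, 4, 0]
h = [4, 4, 4, 0]

ReLU applied element-wise: max(0,4)=4, max(0,4)=4, max(0,4)=4, max(0,0)=0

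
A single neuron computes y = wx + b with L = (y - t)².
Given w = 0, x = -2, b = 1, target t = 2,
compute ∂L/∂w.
∂L/∂w = 4

y = wx + b = (0)(-2) + 1 = 1
∂L/∂y = 2(y - t) = 2(1 - 2) = -2
∂y/∂w = x = -2
∂L/∂w = ∂L/∂y · ∂y/∂w = -2 × -2 = 4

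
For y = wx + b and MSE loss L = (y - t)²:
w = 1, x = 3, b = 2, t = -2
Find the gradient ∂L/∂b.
∂L/∂b = 14

y = wx + b = (1)(3) + 2 = 5
∂L/∂y = 2(y - t) = 2(5 - -2) = 14
∂y/∂b = 1
∂L/∂b = ∂L/∂y · ∂y/∂b = 14 × 1 = 14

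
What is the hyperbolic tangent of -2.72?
-0.9914

tanh(-2.72) = (e^(-2.72) - e^(2.72))/(e^(-2.72) + e^(2.72)) = -0.9914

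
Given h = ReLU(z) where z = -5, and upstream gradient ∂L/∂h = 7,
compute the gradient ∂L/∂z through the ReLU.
∂L/∂z = 0

h = ReLU(-5) = 0
Since z < 0: ∂h/∂z = 0
∂L/∂z = ∂L/∂h · ∂h/∂z = 7 × 0 = 0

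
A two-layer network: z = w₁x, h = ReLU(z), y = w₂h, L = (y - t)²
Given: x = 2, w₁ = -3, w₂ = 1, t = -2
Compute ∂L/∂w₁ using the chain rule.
∂L/∂w₁ = 0

Forward pass:
z = w₁x = -3×2 = -6
h = ReLU(-6) = 0
y = w₂h = 1×0 = 0

Backward pass:
∂L/∂y = 2(y - t) = 2(0 - -2) = 4
∂y/∂h = w₂ = 1
∂h/∂z = 0 (ReLU derivative)
∂z/∂w₁ = x = 2

∂L/∂w₁ = 4 × 1 × 0 × 2 = 0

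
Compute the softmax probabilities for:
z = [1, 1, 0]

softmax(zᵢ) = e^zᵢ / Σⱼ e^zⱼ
p = [0.4223, 0.4223, 0.1554]

exp(z) = [2.718, 2.718, 1]
Sum = 6.437
p = [0.4223, 0.4223, 0.1554]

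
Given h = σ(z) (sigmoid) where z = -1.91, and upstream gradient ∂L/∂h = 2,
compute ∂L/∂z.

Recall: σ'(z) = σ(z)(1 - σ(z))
∂L/∂z = 0.2247

σ(-1.91) = 0.129
σ'(-1.91) = σ(-1.91)(1 - σ(-1.91)) = 0.129 × 0.871 = 0.1123
∂L/∂z = ∂L/∂h · σ'(z) = 2 × 0.1123 = 0.2247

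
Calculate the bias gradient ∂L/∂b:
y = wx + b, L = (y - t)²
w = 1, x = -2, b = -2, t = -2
∂L/∂b = -4

y = wx + b = (1)(-2) + -2 = -4
∂L/∂y = 2(y - t) = 2(-4 - -2) = -4
∂y/∂b = 1
∂L/∂b = ∂L/∂y · ∂y/∂b = -4 × 1 = -4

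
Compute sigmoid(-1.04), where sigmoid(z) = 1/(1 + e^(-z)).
0.2611

sigmoid(-1.04) = 1/(1 + e^(1.04)) = 1/(1 + 2.829) = 0.2611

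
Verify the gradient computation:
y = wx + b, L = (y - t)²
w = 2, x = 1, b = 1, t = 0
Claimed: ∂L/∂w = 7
Incorrect

y = (2)(1) + 1 = 3
∂L/∂y = 2(y - t) = 2(3 - 0) = 6
∂y/∂w = x = 1
∂L/∂w = 6 × 1 = 6

Claimed value: 7
Incorrect: The correct gradient is 6.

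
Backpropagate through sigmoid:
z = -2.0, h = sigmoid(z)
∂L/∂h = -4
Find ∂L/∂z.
∂L/∂z = -0.42

σ(-2.0) = 0.1192
σ'(-2.0) = σ(-2.0)(1 - σ(-2.0)) = 0.1192 × 0.8808 = 0.105
∂L/∂z = ∂L/∂h · σ'(z) = -4 × 0.105 = -0.42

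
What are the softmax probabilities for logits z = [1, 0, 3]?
p = [0.1142, 0.042, 0.8438]

exp(z) = [2.718, 1, 20.09]
Sum = 23.8
p = [0.1142, 0.042, 0.8438]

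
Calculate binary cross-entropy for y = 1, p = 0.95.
L = 0.05129

L = -1·log(0.95) - 0·log(0.05) = -log(0.95) = 0.05129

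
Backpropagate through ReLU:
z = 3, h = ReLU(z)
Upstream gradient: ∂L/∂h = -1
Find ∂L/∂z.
∂L/∂z = -1

h = ReLU(3) = 3
Since z > 0: ∂h/∂z = 1
∂L/∂z = ∂L/∂h · ∂h/∂z = -1 × 1 = -1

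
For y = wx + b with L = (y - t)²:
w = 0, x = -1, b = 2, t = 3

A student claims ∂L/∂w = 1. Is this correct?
Incorrect

y = (0)(-1) + 2 = 2
∂L/∂y = 2(y - t) = 2(2 - 3) = -2
∂y/∂w = x = -1
∂L/∂w = -2 × -1 = 2

Claimed value: 1
Incorrect: The correct gradient is 2.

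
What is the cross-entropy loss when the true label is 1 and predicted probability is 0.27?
L = 1.309

L = -1·log(0.27) - 0·log(0.73) = -log(0.27) = 1.309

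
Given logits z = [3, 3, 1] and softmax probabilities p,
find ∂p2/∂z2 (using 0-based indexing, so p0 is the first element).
∂p2/∂z2 = 0.05936

p = softmax(z) = [0.4683, 0.4683, 0.06338]
p2 = 0.06338

∂p2/∂z2 = p2(1 - p2) = 0.06338 × (1 - 0.06338) = 0.05936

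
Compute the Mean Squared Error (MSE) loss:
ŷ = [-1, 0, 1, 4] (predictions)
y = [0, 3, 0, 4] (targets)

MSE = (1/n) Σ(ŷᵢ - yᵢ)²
MSE = 2.75

MSE = (1/4)((-1-0)² + (0-3)² + (1-0)² + (4-4)²) = (1/4)(1 + 9 + 1 + 0) = 2.75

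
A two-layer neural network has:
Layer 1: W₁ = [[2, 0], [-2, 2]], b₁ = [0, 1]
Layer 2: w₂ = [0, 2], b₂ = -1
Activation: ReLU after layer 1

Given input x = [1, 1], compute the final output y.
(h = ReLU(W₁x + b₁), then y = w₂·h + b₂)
y = 1

Layer 1 pre-activation: z₁ = [2, 1]
After ReLU: h = [2, 1]
Layer 2 output: y = 0×2 + 2×1 + -1 = 1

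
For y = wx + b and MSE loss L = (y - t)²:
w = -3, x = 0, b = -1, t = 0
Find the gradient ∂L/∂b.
∂L/∂b = -2

y = wx + b = (-3)(0) + -1 = -1
∂L/∂y = 2(y - t) = 2(-1 - 0) = -2
∂y/∂b = 1
∂L/∂b = ∂L/∂y · ∂y/∂b = -2 × 1 = -2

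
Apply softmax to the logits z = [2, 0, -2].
p = [0.8668, 0.1173, 0.0159]

exp(z) = [7.389, 1, 0.1353]
Sum = 8.524
p = [0.8668, 0.1173, 0.0159]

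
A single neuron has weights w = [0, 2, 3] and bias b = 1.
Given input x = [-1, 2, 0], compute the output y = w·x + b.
y = 5

y = (0)(-1) + (2)(2) + (3)(0) + 1 = 5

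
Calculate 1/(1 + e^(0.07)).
0.4825

sigmoid(-0.07) = 1/(1 + e^(0.07)) = 1/(1 + 1.073) = 0.4825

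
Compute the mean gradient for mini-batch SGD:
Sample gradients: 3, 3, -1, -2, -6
Average gradient = -0.6

Average = (1/5)(3 + 3 + -1 + -2 + -6) = -3/5 = -0.6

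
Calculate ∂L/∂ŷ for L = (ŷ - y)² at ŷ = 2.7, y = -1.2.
∂L/∂ŷ = 7.8

∂L/∂ŷ = 2(ŷ - y) = 2(2.7 - -1.2) = 2(3.9) = 7.8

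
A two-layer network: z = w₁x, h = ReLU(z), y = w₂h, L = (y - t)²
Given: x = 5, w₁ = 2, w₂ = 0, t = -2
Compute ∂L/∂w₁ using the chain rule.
∂L/∂w₁ = 0

Forward pass:
z = w₁x = 2×5 = 10
h = ReLU(10) = 10
y = w₂h = 0×10 = 0

Backward pass:
∂L/∂y = 2(y - t) = 2(0 - -2) = 4
∂y/∂h = w₂ = 0
∂h/∂z = 1 (ReLU derivative)
∂z/∂w₁ = x = 5

∂L/∂w₁ = 4 × 0 × 1 × 5 = 0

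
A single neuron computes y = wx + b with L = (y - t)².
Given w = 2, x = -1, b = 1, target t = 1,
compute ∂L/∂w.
∂L/∂w = 4

y = wx + b = (2)(-1) + 1 = -1
∂L/∂y = 2(y - t) = 2(-1 - 1) = -4
∂y/∂w = x = -1
∂L/∂w = ∂L/∂y · ∂y/∂w = -4 × -1 = 4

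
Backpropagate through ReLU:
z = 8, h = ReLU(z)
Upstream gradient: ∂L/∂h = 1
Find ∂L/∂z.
∂L/∂z = 1

h = ReLU(8) = 8
Since z > 0: ∂h/∂z = 1
∂L/∂z = ∂L/∂h · ∂h/∂z = 1 × 1 = 1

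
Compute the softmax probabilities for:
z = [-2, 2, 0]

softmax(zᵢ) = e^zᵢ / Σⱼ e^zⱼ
p = [0.0159, 0.8668, 0.1173]

exp(z) = [0.1353, 7.389, 1]
Sum = 8.524
p = [0.0159, 0.8668, 0.1173]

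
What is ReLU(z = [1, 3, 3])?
h = [1, 3, 3]

ReLU applied element-wise: max(0,1)=1, max(0,3)=3, max(0,3)=3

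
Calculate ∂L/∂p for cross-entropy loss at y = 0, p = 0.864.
∂L/∂p = 7.353

∂L/∂p = -y/p + (1-y)/(1-p) = 0 + 1/0.136 = 7.353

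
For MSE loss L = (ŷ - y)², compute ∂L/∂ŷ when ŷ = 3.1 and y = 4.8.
∂L/∂ŷ = -3.4

∂L/∂ŷ = 2(ŷ - y) = 2(3.1 - 4.8) = 2(-1.7) = -3.4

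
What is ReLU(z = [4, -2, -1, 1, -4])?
h = [4, 0, 0, 1, 0]

ReLU applied element-wise: max(0,4)=4, max(0,-2)=0, max(0,-1)=0, max(0,1)=1, max(0,-4)=0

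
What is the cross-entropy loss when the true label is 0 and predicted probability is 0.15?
L = 0.1625

L = -0·log(0.15) - 1·log(0.85) = -log(0.85) = 0.1625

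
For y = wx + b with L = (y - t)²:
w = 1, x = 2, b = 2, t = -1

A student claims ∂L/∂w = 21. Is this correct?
Incorrect

y = (1)(2) + 2 = 4
∂L/∂y = 2(y - t) = 2(4 - -1) = 10
∂y/∂w = x = 2
∂L/∂w = 10 × 2 = 20

Claimed value: 21
Incorrect: The correct gradient is 20.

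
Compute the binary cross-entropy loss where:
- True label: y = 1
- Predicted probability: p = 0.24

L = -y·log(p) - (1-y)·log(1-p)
L = 1.427

L = -1·log(0.24) - 0·log(0.76) = -log(0.24) = 1.427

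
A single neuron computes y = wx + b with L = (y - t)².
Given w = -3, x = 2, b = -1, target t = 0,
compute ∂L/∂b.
∂L/∂b = -14

y = wx + b = (-3)(2) + -1 = -7
∂L/∂y = 2(y - t) = 2(-7 - 0) = -14
∂y/∂b = 1
∂L/∂b = ∂L/∂y · ∂y/∂b = -14 × 1 = -14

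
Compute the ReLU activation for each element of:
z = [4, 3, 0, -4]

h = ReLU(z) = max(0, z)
h = [4, 3, 0, 0]

ReLU applied element-wise: max(0,4)=4, max(0,3)=3, max(0,0)=0, max(0,-4)=0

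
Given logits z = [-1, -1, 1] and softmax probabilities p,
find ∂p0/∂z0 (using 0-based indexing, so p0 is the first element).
∂p0/∂z0 = 0.09516

p = softmax(z) = [0.1065, 0.1065, 0.787]
p0 = 0.1065

∂p0/∂z0 = p0(1 - p0) = 0.1065 × (1 - 0.1065) = 0.09516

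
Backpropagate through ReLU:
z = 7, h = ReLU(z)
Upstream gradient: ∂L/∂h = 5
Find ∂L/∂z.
∂L/∂z = 5

h = ReLU(7) = 7
Since z > 0: ∂h/∂z = 1
∂L/∂z = ∂L/∂h · ∂h/∂z = 5 × 1 = 5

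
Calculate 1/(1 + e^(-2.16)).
0.8966

sigmoid(2.16) = 1/(1 + e^(-2.16)) = 1/(1 + 0.1153) = 0.8966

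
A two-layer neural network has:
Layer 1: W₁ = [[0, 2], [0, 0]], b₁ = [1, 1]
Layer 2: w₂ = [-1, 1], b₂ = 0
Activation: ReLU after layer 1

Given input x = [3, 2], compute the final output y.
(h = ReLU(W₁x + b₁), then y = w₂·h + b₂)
y = -4

Layer 1 pre-activation: z₁ = [5, 1]
After ReLU: h = [5, 1]
Layer 2 output: y = -1×5 + 1×1 + 0 = -4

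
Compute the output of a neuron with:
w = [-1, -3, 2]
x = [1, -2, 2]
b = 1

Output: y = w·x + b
y = 10

y = (-1)(1) + (-3)(-2) + (2)(2) + 1 = 10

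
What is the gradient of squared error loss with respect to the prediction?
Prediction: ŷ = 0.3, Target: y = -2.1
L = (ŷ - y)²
∂L/∂ŷ = 4.8

∂L/∂ŷ = 2(ŷ - y) = 2(0.3 - -2.1) = 2(2.4) = 4.8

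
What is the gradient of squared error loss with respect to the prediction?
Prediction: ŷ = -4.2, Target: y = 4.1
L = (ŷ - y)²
∂L/∂ŷ = -16.6

∂L/∂ŷ = 2(ŷ - y) = 2(-4.2 - 4.1) = 2(-8.3) = -16.6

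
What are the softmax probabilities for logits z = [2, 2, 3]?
p = [0.2119, 0.2119, 0.5761]

exp(z) = [7.389, 7.389, 20.09]
Sum = 34.86
p = [0.2119, 0.2119, 0.5761]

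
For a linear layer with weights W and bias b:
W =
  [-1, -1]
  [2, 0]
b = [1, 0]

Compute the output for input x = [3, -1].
y = [-1, 6]

Wx = [-1×3 + -1×-1, 2×3 + 0×-1]
   = [-2, 6]
y = Wx + b = [-2 + 1, 6 + 0] = [-1, 6]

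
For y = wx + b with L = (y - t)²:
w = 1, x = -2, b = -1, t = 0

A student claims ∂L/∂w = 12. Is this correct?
Correct

y = (1)(-2) + -1 = -3
∂L/∂y = 2(y - t) = 2(-3 - 0) = -6
∂y/∂w = x = -2
∂L/∂w = -6 × -2 = 12

Claimed value: 12
Correct: The correct gradient is 12.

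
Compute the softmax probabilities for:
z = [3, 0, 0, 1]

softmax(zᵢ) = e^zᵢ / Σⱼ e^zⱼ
p = [0.8098, 0.0403, 0.0403, 0.1096]

exp(z) = [20.09, 1, 1, 2.718]
Sum = 24.8
p = [0.8098, 0.0403, 0.0403, 0.1096]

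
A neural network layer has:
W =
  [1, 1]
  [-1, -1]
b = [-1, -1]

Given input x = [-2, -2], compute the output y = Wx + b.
y = [-5, 3]

Wx = [1×-2 + 1×-2, -1×-2 + -1×-2]
   = [-4, 4]
y = Wx + b = [-4 + -1, 4 + -1] = [-5, 3]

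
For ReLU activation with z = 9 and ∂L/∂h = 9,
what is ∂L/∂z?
∂L/∂z = 9

h = ReLU(9) = 9
Since z > 0: ∂h/∂z = 1
∂L/∂z = ∂L/∂h · ∂h/∂z = 9 × 1 = 9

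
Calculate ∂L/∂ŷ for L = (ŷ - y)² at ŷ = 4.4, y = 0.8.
∂L/∂ŷ = 7.2

∂L/∂ŷ = 2(ŷ - y) = 2(4.4 - 0.8) = 2(3.6) = 7.2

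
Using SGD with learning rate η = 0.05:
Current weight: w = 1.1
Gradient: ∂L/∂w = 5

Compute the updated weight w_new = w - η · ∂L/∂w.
w_new = 0.85

w_new = w - η·∂L/∂w = 1.1 - 0.05×(5) = 1.1 - (0.25) = 0.85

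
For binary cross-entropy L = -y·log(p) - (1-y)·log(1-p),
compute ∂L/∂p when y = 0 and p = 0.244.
∂L/∂p = 1.323

∂L/∂p = -y/p + (1-y)/(1-p) = 0 + 1/0.756 = 1.323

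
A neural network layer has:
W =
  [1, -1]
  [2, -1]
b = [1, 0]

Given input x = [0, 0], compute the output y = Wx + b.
y = [1, 0]

Wx = [1×0 + -1×0, 2×0 + -1×0]
   = [0, 0]
y = Wx + b = [0 + 1, 0 + 0] = [1, 0]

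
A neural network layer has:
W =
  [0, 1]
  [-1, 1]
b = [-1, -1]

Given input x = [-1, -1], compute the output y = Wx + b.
y = [-2, -1]

Wx = [0×-1 + 1×-1, -1×-1 + 1×-1]
   = [-1, 0]
y = Wx + b = [-1 + -1, 0 + -1] = [-2, -1]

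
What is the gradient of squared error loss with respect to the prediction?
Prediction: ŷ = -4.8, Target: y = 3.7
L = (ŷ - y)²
∂L/∂ŷ = -17.0

∂L/∂ŷ = 2(ŷ - y) = 2(-4.8 - 3.7) = 2(-8.5) = -17.0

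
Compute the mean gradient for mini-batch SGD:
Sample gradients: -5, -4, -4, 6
Average gradient = -1.75

Average = (1/4)(-5 + -4 + -4 + 6) = -7/4 = -1.75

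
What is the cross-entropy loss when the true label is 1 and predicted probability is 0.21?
L = 1.561

L = -1·log(0.21) - 0·log(0.79) = -log(0.21) = 1.561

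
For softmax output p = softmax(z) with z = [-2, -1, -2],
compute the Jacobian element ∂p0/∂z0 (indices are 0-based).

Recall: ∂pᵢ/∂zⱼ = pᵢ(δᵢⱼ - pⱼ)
∂p0/∂z0 = 0.167

p = softmax(z) = [0.2119, 0.5761, 0.2119]
p0 = 0.2119

∂p0/∂z0 = p0(1 - p0) = 0.2119 × (1 - 0.2119) = 0.167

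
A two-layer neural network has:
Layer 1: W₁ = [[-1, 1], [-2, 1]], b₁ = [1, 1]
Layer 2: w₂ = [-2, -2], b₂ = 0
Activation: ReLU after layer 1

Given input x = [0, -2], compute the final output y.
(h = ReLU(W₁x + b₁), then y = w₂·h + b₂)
y = 0

Layer 1 pre-activation: z₁ = [-1, -1]
After ReLU: h = [0, 0]
Layer 2 output: y = -2×0 + -2×0 + 0 = 0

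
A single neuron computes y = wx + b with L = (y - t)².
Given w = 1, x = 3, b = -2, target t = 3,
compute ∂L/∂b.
∂L/∂b = -4

y = wx + b = (1)(3) + -2 = 1
∂L/∂y = 2(y - t) = 2(1 - 3) = -4
∂y/∂b = 1
∂L/∂b = ∂L/∂y · ∂y/∂b = -4 × 1 = -4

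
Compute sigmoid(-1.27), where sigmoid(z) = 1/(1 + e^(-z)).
0.2193

sigmoid(-1.27) = 1/(1 + e^(1.27)) = 1/(1 + 3.561) = 0.2193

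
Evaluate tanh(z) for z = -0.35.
-0.3364

tanh(-0.35) = (e^(-0.35) - e^(0.35))/(e^(-0.35) + e^(0.35)) = -0.3364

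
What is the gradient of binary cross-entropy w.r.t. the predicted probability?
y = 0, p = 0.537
∂L/∂p = 2.16

∂L/∂p = -y/p + (1-y)/(1-p) = 0 + 1/0.463 = 2.16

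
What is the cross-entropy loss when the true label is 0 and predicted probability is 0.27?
L = 0.3147

L = -0·log(0.27) - 1·log(0.73) = -log(0.73) = 0.3147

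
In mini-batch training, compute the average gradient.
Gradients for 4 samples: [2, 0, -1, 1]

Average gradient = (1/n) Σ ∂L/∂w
Average gradient = 0.5

Average = (1/4)(2 + 0 + -1 + 1) = 2/4 = 0.5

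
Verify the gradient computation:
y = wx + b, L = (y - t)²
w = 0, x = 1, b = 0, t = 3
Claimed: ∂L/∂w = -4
Incorrect

y = (0)(1) + 0 = 0
∂L/∂y = 2(y - t) = 2(0 - 3) = -6
∂y/∂w = x = 1
∂L/∂w = -6 × 1 = -6

Claimed value: -4
Incorrect: The correct gradient is -6.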